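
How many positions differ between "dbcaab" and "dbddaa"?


Comparing "dbcaab" and "dbddaa" position by position:
  Position 0: 'd' vs 'd' => same
  Position 1: 'b' vs 'b' => same
  Position 2: 'c' vs 'd' => DIFFER
  Position 3: 'a' vs 'd' => DIFFER
  Position 4: 'a' vs 'a' => same
  Position 5: 'b' vs 'a' => DIFFER
Positions that differ: 3

3


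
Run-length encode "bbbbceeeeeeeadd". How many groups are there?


Input: bbbbceeeeeeeadd
Scanning for consecutive runs:
  Group 1: 'b' x 4 (positions 0-3)
  Group 2: 'c' x 1 (positions 4-4)
  Group 3: 'e' x 7 (positions 5-11)
  Group 4: 'a' x 1 (positions 12-12)
  Group 5: 'd' x 2 (positions 13-14)
Total groups: 5

5


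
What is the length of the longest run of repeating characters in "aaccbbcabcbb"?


Input: "aaccbbcabcbb"
Scanning for longest run:
  Position 1 ('a'): continues run of 'a', length=2
  Position 2 ('c'): new char, reset run to 1
  Position 3 ('c'): continues run of 'c', length=2
  Position 4 ('b'): new char, reset run to 1
  Position 5 ('b'): continues run of 'b', length=2
  Position 6 ('c'): new char, reset run to 1
  Position 7 ('a'): new char, reset run to 1
  Position 8 ('b'): new char, reset run to 1
  Position 9 ('c'): new char, reset run to 1
  Position 10 ('b'): new char, reset run to 1
  Position 11 ('b'): continues run of 'b', length=2
Longest run: 'a' with length 2

2


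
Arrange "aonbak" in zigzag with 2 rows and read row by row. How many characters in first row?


Zigzag "aonbak" into 2 rows:
Placing characters:
  'a' => row 0
  'o' => row 1
  'n' => row 0
  'b' => row 1
  'a' => row 0
  'k' => row 1
Rows:
  Row 0: "ana"
  Row 1: "obk"
First row length: 3

3


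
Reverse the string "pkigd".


Input: pkigd
Reading characters right to left:
  Position 4: 'd'
  Position 3: 'g'
  Position 2: 'i'
  Position 1: 'k'
  Position 0: 'p'
Reversed: dgikp

dgikp


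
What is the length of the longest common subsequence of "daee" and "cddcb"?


LCS of "daee" and "cddcb"
DP table:
           c    d    d    c    b
      0    0    0    0    0    0
  d   0    0    1    1    1    1
  a   0    0    1    1    1    1
  e   0    0    1    1    1    1
  e   0    0    1    1    1    1
LCS length = dp[4][5] = 1

1


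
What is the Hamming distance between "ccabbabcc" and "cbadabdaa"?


Comparing "ccabbabcc" and "cbadabdaa" position by position:
  Position 0: 'c' vs 'c' => same
  Position 1: 'c' vs 'b' => differ
  Position 2: 'a' vs 'a' => same
  Position 3: 'b' vs 'd' => differ
  Position 4: 'b' vs 'a' => differ
  Position 5: 'a' vs 'b' => differ
  Position 6: 'b' vs 'd' => differ
  Position 7: 'c' vs 'a' => differ
  Position 8: 'c' vs 'a' => differ
Total differences (Hamming distance): 7

7


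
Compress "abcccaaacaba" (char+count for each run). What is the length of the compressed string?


Input: abcccaaacaba
Runs:
  'a' x 1 => "a1"
  'b' x 1 => "b1"
  'c' x 3 => "c3"
  'a' x 3 => "a3"
  'c' x 1 => "c1"
  'a' x 1 => "a1"
  'b' x 1 => "b1"
  'a' x 1 => "a1"
Compressed: "a1b1c3a3c1a1b1a1"
Compressed length: 16

16


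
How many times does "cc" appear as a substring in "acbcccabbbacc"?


Searching for "cc" in "acbcccabbbacc"
Scanning each position:
  Position 0: "ac" => no
  Position 1: "cb" => no
  Position 2: "bc" => no
  Position 3: "cc" => MATCH
  Position 4: "cc" => MATCH
  Position 5: "ca" => no
  Position 6: "ab" => no
  Position 7: "bb" => no
  Position 8: "bb" => no
  Position 9: "ba" => no
  Position 10: "ac" => no
  Position 11: "cc" => MATCH
Total occurrences: 3

3


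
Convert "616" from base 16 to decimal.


Input: "616" in base 16
Positional expansion:
  Digit '6' (value 6) x 16^2 = 1536
  Digit '1' (value 1) x 16^1 = 16
  Digit '6' (value 6) x 16^0 = 6
Sum = 1558

1558


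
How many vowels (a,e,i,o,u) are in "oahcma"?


Input: oahcma
Checking each character:
  'o' at position 0: vowel (running total: 1)
  'a' at position 1: vowel (running total: 2)
  'h' at position 2: consonant
  'c' at position 3: consonant
  'm' at position 4: consonant
  'a' at position 5: vowel (running total: 3)
Total vowels: 3

3


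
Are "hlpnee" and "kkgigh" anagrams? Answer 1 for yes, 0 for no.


Strings: "hlpnee", "kkgigh"
Sorted first:  eehlnp
Sorted second: gghikk
Differ at position 0: 'e' vs 'g' => not anagrams

0


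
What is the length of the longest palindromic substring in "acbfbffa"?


Input: "acbfbffa"
Checking substrings for palindromes:
  [2:5] "bfb" (len 3) => palindrome
  [3:6] "fbf" (len 3) => palindrome
  [5:7] "ff" (len 2) => palindrome
Longest palindromic substring: "bfb" with length 3

3


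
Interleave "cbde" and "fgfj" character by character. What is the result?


Interleaving "cbde" and "fgfj":
  Position 0: 'c' from first, 'f' from second => "cf"
  Position 1: 'b' from first, 'g' from second => "bg"
  Position 2: 'd' from first, 'f' from second => "df"
  Position 3: 'e' from first, 'j' from second => "ej"
Result: cfbgdfej

cfbgdfej


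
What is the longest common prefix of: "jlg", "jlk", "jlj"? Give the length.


Words: jlg, jlk, jlj
  Position 0: all 'j' => match
  Position 1: all 'l' => match
  Position 2: ('g', 'k', 'j') => mismatch, stop
LCP = "jl" (length 2)

2


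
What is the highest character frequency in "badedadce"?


Input: badedadce
Character counts:
  'a': 2
  'b': 1
  'c': 1
  'd': 3
  'e': 2
Maximum frequency: 3

3


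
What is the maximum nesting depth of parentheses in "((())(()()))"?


Input: "((())(()()))"
Tracking depth:
  Position 0 '(': depth becomes 1
  Position 1 '(': depth becomes 2
  Position 2 '(': depth becomes 3
  Position 3 ')': depth becomes 2
  Position 4 ')': depth becomes 1
  Position 5 '(': depth becomes 2
  Position 6 '(': depth becomes 3
  Position 7 ')': depth becomes 2
  Position 8 '(': depth becomes 3
  Position 9 ')': depth becomes 2
  Position 10 ')': depth becomes 1
  Position 11 ')': depth becomes 0
Maximum depth reached: 3

3


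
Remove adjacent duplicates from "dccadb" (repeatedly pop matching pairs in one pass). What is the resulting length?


Input: dccadb
Stack-based adjacent duplicate removal:
  Read 'd': push. Stack: d
  Read 'c': push. Stack: dc
  Read 'c': matches stack top 'c' => pop. Stack: d
  Read 'a': push. Stack: da
  Read 'd': push. Stack: dad
  Read 'b': push. Stack: dadb
Final stack: "dadb" (length 4)

4


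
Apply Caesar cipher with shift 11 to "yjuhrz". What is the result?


Caesar cipher: shift "yjuhrz" by 11
  'y' (pos 24) + 11 = pos 9 = 'j'
  'j' (pos 9) + 11 = pos 20 = 'u'
  'u' (pos 20) + 11 = pos 5 = 'f'
  'h' (pos 7) + 11 = pos 18 = 's'
  'r' (pos 17) + 11 = pos 2 = 'c'
  'z' (pos 25) + 11 = pos 10 = 'k'
Result: jufsck

jufsck


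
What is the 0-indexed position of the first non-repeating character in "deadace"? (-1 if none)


Input: deadace
Character frequencies:
  'a': 2
  'c': 1
  'd': 2
  'e': 2
Scanning left to right for freq == 1:
  Position 0 ('d'): freq=2, skip
  Position 1 ('e'): freq=2, skip
  Position 2 ('a'): freq=2, skip
  Position 3 ('d'): freq=2, skip
  Position 4 ('a'): freq=2, skip
  Position 5 ('c'): unique! => answer = 5

5


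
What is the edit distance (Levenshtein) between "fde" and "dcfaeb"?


Computing edit distance: "fde" -> "dcfaeb"
DP table:
           d    c    f    a    e    b
      0    1    2    3    4    5    6
  f   1    1    2    2    3    4    5
  d   2    1    2    3    3    4    5
  e   3    2    2    3    4    3    4
Edit distance = dp[3][6] = 4

4


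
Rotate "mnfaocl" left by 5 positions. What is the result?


Input: "mnfaocl", rotate left by 5
First 5 characters: "mnfao"
Remaining characters: "cl"
Concatenate remaining + first: "cl" + "mnfao" = "clmnfao"

clmnfao


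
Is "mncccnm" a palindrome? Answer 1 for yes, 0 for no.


Input: mncccnm
Reversed: mncccnm
  Compare pos 0 ('m') with pos 6 ('m'): match
  Compare pos 1 ('n') with pos 5 ('n'): match
  Compare pos 2 ('c') with pos 4 ('c'): match
Result: palindrome

1


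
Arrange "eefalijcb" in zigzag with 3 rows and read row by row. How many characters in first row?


Zigzag "eefalijcb" into 3 rows:
Placing characters:
  'e' => row 0
  'e' => row 1
  'f' => row 2
  'a' => row 1
  'l' => row 0
  'i' => row 1
  'j' => row 2
  'c' => row 1
  'b' => row 0
Rows:
  Row 0: "elb"
  Row 1: "eaic"
  Row 2: "fj"
First row length: 3

3


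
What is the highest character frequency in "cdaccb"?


Input: cdaccb
Character counts:
  'a': 1
  'b': 1
  'c': 3
  'd': 1
Maximum frequency: 3

3


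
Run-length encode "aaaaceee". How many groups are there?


Input: aaaaceee
Scanning for consecutive runs:
  Group 1: 'a' x 4 (positions 0-3)
  Group 2: 'c' x 1 (positions 4-4)
  Group 3: 'e' x 3 (positions 5-7)
Total groups: 3

3


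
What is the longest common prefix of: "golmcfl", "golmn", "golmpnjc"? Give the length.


Words: golmcfl, golmn, golmpnjc
  Position 0: all 'g' => match
  Position 1: all 'o' => match
  Position 2: all 'l' => match
  Position 3: all 'm' => match
  Position 4: ('c', 'n', 'p') => mismatch, stop
LCP = "golm" (length 4)

4


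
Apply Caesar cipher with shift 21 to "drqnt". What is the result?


Caesar cipher: shift "drqnt" by 21
  'd' (pos 3) + 21 = pos 24 = 'y'
  'r' (pos 17) + 21 = pos 12 = 'm'
  'q' (pos 16) + 21 = pos 11 = 'l'
  'n' (pos 13) + 21 = pos 8 = 'i'
  't' (pos 19) + 21 = pos 14 = 'o'
Result: ymlio

ymlio


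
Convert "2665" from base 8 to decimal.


Input: "2665" in base 8
Positional expansion:
  Digit '2' (value 2) x 8^3 = 1024
  Digit '6' (value 6) x 8^2 = 384
  Digit '6' (value 6) x 8^1 = 48
  Digit '5' (value 5) x 8^0 = 5
Sum = 1461

1461


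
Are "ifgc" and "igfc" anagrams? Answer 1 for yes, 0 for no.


Strings: "ifgc", "igfc"
Sorted first:  cfgi
Sorted second: cfgi
Sorted forms match => anagrams

1


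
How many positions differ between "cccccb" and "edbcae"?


Comparing "cccccb" and "edbcae" position by position:
  Position 0: 'c' vs 'e' => DIFFER
  Position 1: 'c' vs 'd' => DIFFER
  Position 2: 'c' vs 'b' => DIFFER
  Position 3: 'c' vs 'c' => same
  Position 4: 'c' vs 'a' => DIFFER
  Position 5: 'b' vs 'e' => DIFFER
Positions that differ: 5

5


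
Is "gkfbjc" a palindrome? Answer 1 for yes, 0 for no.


Input: gkfbjc
Reversed: cjbfkg
  Compare pos 0 ('g') with pos 5 ('c'): MISMATCH
  Compare pos 1 ('k') with pos 4 ('j'): MISMATCH
  Compare pos 2 ('f') with pos 3 ('b'): MISMATCH
Result: not a palindrome

0


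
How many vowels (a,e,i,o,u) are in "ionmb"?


Input: ionmb
Checking each character:
  'i' at position 0: vowel (running total: 1)
  'o' at position 1: vowel (running total: 2)
  'n' at position 2: consonant
  'm' at position 3: consonant
  'b' at position 4: consonant
Total vowels: 2

2


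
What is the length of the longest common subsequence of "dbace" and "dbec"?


LCS of "dbace" and "dbec"
DP table:
           d    b    e    c
      0    0    0    0    0
  d   0    1    1    1    1
  b   0    1    2    2    2
  a   0    1    2    2    2
  c   0    1    2    2    3
  e   0    1    2    3    3
LCS length = dp[5][4] = 3

3


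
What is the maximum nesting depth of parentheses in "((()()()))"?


Input: "((()()()))"
Tracking depth:
  Position 0 '(': depth becomes 1
  Position 1 '(': depth becomes 2
  Position 2 '(': depth becomes 3
  Position 3 ')': depth becomes 2
  Position 4 '(': depth becomes 3
  Position 5 ')': depth becomes 2
  Position 6 '(': depth becomes 3
  Position 7 ')': depth becomes 2
  Position 8 ')': depth becomes 1
  Position 9 ')': depth becomes 0
Maximum depth reached: 3

3


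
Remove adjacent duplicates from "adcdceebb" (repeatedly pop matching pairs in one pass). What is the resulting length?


Input: adcdceebb
Stack-based adjacent duplicate removal:
  Read 'a': push. Stack: a
  Read 'd': push. Stack: ad
  Read 'c': push. Stack: adc
  Read 'd': push. Stack: adcd
  Read 'c': push. Stack: adcdc
  Read 'e': push. Stack: adcdce
  Read 'e': matches stack top 'e' => pop. Stack: adcdc
  Read 'b': push. Stack: adcdcb
  Read 'b': matches stack top 'b' => pop. Stack: adcdc
Final stack: "adcdc" (length 5)

5


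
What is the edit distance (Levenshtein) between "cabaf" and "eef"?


Computing edit distance: "cabaf" -> "eef"
DP table:
           e    e    f
      0    1    2    3
  c   1    1    2    3
  a   2    2    2    3
  b   3    3    3    3
  a   4    4    4    4
  f   5    5    5    4
Edit distance = dp[5][3] = 4

4


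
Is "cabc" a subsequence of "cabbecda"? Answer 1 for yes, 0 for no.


Check if "cabc" is a subsequence of "cabbecda"
Greedy scan:
  Position 0 ('c'): matches sub[0] = 'c'
  Position 1 ('a'): matches sub[1] = 'a'
  Position 2 ('b'): matches sub[2] = 'b'
  Position 3 ('b'): no match needed
  Position 4 ('e'): no match needed
  Position 5 ('c'): matches sub[3] = 'c'
  Position 6 ('d'): no match needed
  Position 7 ('a'): no match needed
All 4 characters matched => is a subsequence

1


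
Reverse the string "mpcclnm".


Input: mpcclnm
Reading characters right to left:
  Position 6: 'm'
  Position 5: 'n'
  Position 4: 'l'
  Position 3: 'c'
  Position 2: 'c'
  Position 1: 'p'
  Position 0: 'm'
Reversed: mnlccpm

mnlccpm


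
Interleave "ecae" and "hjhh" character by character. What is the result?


Interleaving "ecae" and "hjhh":
  Position 0: 'e' from first, 'h' from second => "eh"
  Position 1: 'c' from first, 'j' from second => "cj"
  Position 2: 'a' from first, 'h' from second => "ah"
  Position 3: 'e' from first, 'h' from second => "eh"
Result: ehcjaheh

ehcjaheh


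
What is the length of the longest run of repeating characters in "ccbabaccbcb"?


Input: "ccbabaccbcb"
Scanning for longest run:
  Position 1 ('c'): continues run of 'c', length=2
  Position 2 ('b'): new char, reset run to 1
  Position 3 ('a'): new char, reset run to 1
  Position 4 ('b'): new char, reset run to 1
  Position 5 ('a'): new char, reset run to 1
  Position 6 ('c'): new char, reset run to 1
  Position 7 ('c'): continues run of 'c', length=2
  Position 8 ('b'): new char, reset run to 1
  Position 9 ('c'): new char, reset run to 1
  Position 10 ('b'): new char, reset run to 1
Longest run: 'c' with length 2

2


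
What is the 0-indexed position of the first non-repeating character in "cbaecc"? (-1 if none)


Input: cbaecc
Character frequencies:
  'a': 1
  'b': 1
  'c': 3
  'e': 1
Scanning left to right for freq == 1:
  Position 0 ('c'): freq=3, skip
  Position 1 ('b'): unique! => answer = 1

1


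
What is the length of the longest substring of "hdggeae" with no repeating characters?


Input: "hdggeae"
Sliding window (track last position of each char):
  Position 0 ('h'): window [0,0] length 1 -- new best
  Position 1 ('d'): window [0,1] length 2 -- new best
  Position 2 ('g'): window [0,2] length 3 -- new best
  Position 3 ('g'): repeat (last at 2), move window start to 3
  Position 3 ('g'): window [3,3] length 1
  Position 4 ('e'): window [3,4] length 2
  Position 5 ('a'): window [3,5] length 3
  Position 6 ('e'): repeat (last at 4), move window start to 5
  Position 6 ('e'): window [5,6] length 2
Longest substring with no repeats: "hdg" with length 3

3


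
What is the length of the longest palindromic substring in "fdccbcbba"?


Input: "fdccbcbba"
Checking substrings for palindromes:
  [3:6] "cbc" (len 3) => palindrome
  [4:7] "bcb" (len 3) => palindrome
  [2:4] "cc" (len 2) => palindrome
  [6:8] "bb" (len 2) => palindrome
Longest palindromic substring: "cbc" with length 3

3


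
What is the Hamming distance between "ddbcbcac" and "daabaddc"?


Comparing "ddbcbcac" and "daabaddc" position by position:
  Position 0: 'd' vs 'd' => same
  Position 1: 'd' vs 'a' => differ
  Position 2: 'b' vs 'a' => differ
  Position 3: 'c' vs 'b' => differ
  Position 4: 'b' vs 'a' => differ
  Position 5: 'c' vs 'd' => differ
  Position 6: 'a' vs 'd' => differ
  Position 7: 'c' vs 'c' => same
Total differences (Hamming distance): 6

6


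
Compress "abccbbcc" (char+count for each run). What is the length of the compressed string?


Input: abccbbcc
Runs:
  'a' x 1 => "a1"
  'b' x 1 => "b1"
  'c' x 2 => "c2"
  'b' x 2 => "b2"
  'c' x 2 => "c2"
Compressed: "a1b1c2b2c2"
Compressed length: 10

10


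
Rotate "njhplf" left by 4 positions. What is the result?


Input: "njhplf", rotate left by 4
First 4 characters: "njhp"
Remaining characters: "lf"
Concatenate remaining + first: "lf" + "njhp" = "lfnjhp"

lfnjhp


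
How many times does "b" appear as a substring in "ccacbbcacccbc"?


Searching for "b" in "ccacbbcacccbc"
Scanning each position:
  Position 0: "c" => no
  Position 1: "c" => no
  Position 2: "a" => no
  Position 3: "c" => no
  Position 4: "b" => MATCH
  Position 5: "b" => MATCH
  Position 6: "c" => no
  Position 7: "a" => no
  Position 8: "c" => no
  Position 9: "c" => no
  Position 10: "c" => no
  Position 11: "b" => MATCH
  Position 12: "c" => no
Total occurrences: 3

3


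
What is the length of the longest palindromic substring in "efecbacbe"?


Input: "efecbacbe"
Checking substrings for palindromes:
  [0:3] "efe" (len 3) => palindrome
Longest palindromic substring: "efe" with length 3

3


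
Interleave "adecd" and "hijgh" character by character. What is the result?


Interleaving "adecd" and "hijgh":
  Position 0: 'a' from first, 'h' from second => "ah"
  Position 1: 'd' from first, 'i' from second => "di"
  Position 2: 'e' from first, 'j' from second => "ej"
  Position 3: 'c' from first, 'g' from second => "cg"
  Position 4: 'd' from first, 'h' from second => "dh"
Result: ahdiejcgdh

ahdiejcgdh


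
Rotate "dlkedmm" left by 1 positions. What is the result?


Input: "dlkedmm", rotate left by 1
First 1 characters: "d"
Remaining characters: "lkedmm"
Concatenate remaining + first: "lkedmm" + "d" = "lkedmmd"

lkedmmd


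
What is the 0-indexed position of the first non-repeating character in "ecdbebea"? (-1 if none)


Input: ecdbebea
Character frequencies:
  'a': 1
  'b': 2
  'c': 1
  'd': 1
  'e': 3
Scanning left to right for freq == 1:
  Position 0 ('e'): freq=3, skip
  Position 1 ('c'): unique! => answer = 1

1


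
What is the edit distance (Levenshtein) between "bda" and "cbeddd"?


Computing edit distance: "bda" -> "cbeddd"
DP table:
           c    b    e    d    d    d
      0    1    2    3    4    5    6
  b   1    1    1    2    3    4    5
  d   2    2    2    2    2    3    4
  a   3    3    3    3    3    3    4
Edit distance = dp[3][6] = 4

4


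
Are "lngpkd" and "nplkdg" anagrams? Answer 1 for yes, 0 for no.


Strings: "lngpkd", "nplkdg"
Sorted first:  dgklnp
Sorted second: dgklnp
Sorted forms match => anagrams

1


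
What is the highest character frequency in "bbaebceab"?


Input: bbaebceab
Character counts:
  'a': 2
  'b': 4
  'c': 1
  'e': 2
Maximum frequency: 4

4


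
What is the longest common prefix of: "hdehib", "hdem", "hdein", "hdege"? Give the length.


Words: hdehib, hdem, hdein, hdege
  Position 0: all 'h' => match
  Position 1: all 'd' => match
  Position 2: all 'e' => match
  Position 3: ('h', 'm', 'i', 'g') => mismatch, stop
LCP = "hde" (length 3)

3


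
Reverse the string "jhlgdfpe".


Input: jhlgdfpe
Reading characters right to left:
  Position 7: 'e'
  Position 6: 'p'
  Position 5: 'f'
  Position 4: 'd'
  Position 3: 'g'
  Position 2: 'l'
  Position 1: 'h'
  Position 0: 'j'
Reversed: epfdglhj

epfdglhj


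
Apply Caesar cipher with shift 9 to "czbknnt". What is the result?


Caesar cipher: shift "czbknnt" by 9
  'c' (pos 2) + 9 = pos 11 = 'l'
  'z' (pos 25) + 9 = pos 8 = 'i'
  'b' (pos 1) + 9 = pos 10 = 'k'
  'k' (pos 10) + 9 = pos 19 = 't'
  'n' (pos 13) + 9 = pos 22 = 'w'
  'n' (pos 13) + 9 = pos 22 = 'w'
  't' (pos 19) + 9 = pos 2 = 'c'
Result: liktwwc

liktwwc


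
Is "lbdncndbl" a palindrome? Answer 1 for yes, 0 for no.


Input: lbdncndbl
Reversed: lbdncndbl
  Compare pos 0 ('l') with pos 8 ('l'): match
  Compare pos 1 ('b') with pos 7 ('b'): match
  Compare pos 2 ('d') with pos 6 ('d'): match
  Compare pos 3 ('n') with pos 5 ('n'): match
Result: palindrome

1


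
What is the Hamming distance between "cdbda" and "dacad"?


Comparing "cdbda" and "dacad" position by position:
  Position 0: 'c' vs 'd' => differ
  Position 1: 'd' vs 'a' => differ
  Position 2: 'b' vs 'c' => differ
  Position 3: 'd' vs 'a' => differ
  Position 4: 'a' vs 'd' => differ
Total differences (Hamming distance): 5

5


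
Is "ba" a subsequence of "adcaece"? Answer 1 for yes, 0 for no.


Check if "ba" is a subsequence of "adcaece"
Greedy scan:
  Position 0 ('a'): no match needed
  Position 1 ('d'): no match needed
  Position 2 ('c'): no match needed
  Position 3 ('a'): no match needed
  Position 4 ('e'): no match needed
  Position 5 ('c'): no match needed
  Position 6 ('e'): no match needed
Only matched 0/2 characters => not a subsequence

0


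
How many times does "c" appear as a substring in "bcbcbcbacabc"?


Searching for "c" in "bcbcbcbacabc"
Scanning each position:
  Position 0: "b" => no
  Position 1: "c" => MATCH
  Position 2: "b" => no
  Position 3: "c" => MATCH
  Position 4: "b" => no
  Position 5: "c" => MATCH
  Position 6: "b" => no
  Position 7: "a" => no
  Position 8: "c" => MATCH
  Position 9: "a" => no
  Position 10: "b" => no
  Position 11: "c" => MATCH
Total occurrences: 5

5


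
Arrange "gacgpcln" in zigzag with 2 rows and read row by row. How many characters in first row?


Zigzag "gacgpcln" into 2 rows:
Placing characters:
  'g' => row 0
  'a' => row 1
  'c' => row 0
  'g' => row 1
  'p' => row 0
  'c' => row 1
  'l' => row 0
  'n' => row 1
Rows:
  Row 0: "gcpl"
  Row 1: "agcn"
First row length: 4

4


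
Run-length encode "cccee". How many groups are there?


Input: cccee
Scanning for consecutive runs:
  Group 1: 'c' x 3 (positions 0-2)
  Group 2: 'e' x 2 (positions 3-4)
Total groups: 2

2


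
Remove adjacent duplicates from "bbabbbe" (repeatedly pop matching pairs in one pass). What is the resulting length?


Input: bbabbbe
Stack-based adjacent duplicate removal:
  Read 'b': push. Stack: b
  Read 'b': matches stack top 'b' => pop. Stack: (empty)
  Read 'a': push. Stack: a
  Read 'b': push. Stack: ab
  Read 'b': matches stack top 'b' => pop. Stack: a
  Read 'b': push. Stack: ab
  Read 'e': push. Stack: abe
Final stack: "abe" (length 3)

3


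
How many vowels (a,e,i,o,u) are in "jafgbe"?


Input: jafgbe
Checking each character:
  'j' at position 0: consonant
  'a' at position 1: vowel (running total: 1)
  'f' at position 2: consonant
  'g' at position 3: consonant
  'b' at position 4: consonant
  'e' at position 5: vowel (running total: 2)
Total vowels: 2

2


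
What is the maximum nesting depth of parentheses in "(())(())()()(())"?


Input: "(())(())()()(())"
Tracking depth:
  Position 0 '(': depth becomes 1
  Position 1 '(': depth becomes 2
  Position 2 ')': depth becomes 1
  Position 3 ')': depth becomes 0
  Position 4 '(': depth becomes 1
  Position 5 '(': depth becomes 2
  Position 6 ')': depth becomes 1
  Position 7 ')': depth becomes 0
  Position 8 '(': depth becomes 1
  Position 9 ')': depth becomes 0
  Position 10 '(': depth becomes 1
  Position 11 ')': depth becomes 0
  Position 12 '(': depth becomes 1
  Position 13 '(': depth becomes 2
  Position 14 ')': depth becomes 1
  Position 15 ')': depth becomes 0
Maximum depth reached: 2

2


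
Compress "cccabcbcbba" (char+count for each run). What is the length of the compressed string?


Input: cccabcbcbba
Runs:
  'c' x 3 => "c3"
  'a' x 1 => "a1"
  'b' x 1 => "b1"
  'c' x 1 => "c1"
  'b' x 1 => "b1"
  'c' x 1 => "c1"
  'b' x 2 => "b2"
  'a' x 1 => "a1"
Compressed: "c3a1b1c1b1c1b2a1"
Compressed length: 16

16


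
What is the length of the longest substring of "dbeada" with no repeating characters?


Input: "dbeada"
Sliding window (track last position of each char):
  Position 0 ('d'): window [0,0] length 1 -- new best
  Position 1 ('b'): window [0,1] length 2 -- new best
  Position 2 ('e'): window [0,2] length 3 -- new best
  Position 3 ('a'): window [0,3] length 4 -- new best
  Position 4 ('d'): repeat (last at 0), move window start to 1
  Position 4 ('d'): window [1,4] length 4
  Position 5 ('a'): repeat (last at 3), move window start to 4
  Position 5 ('a'): window [4,5] length 2
Longest substring with no repeats: "dbea" with length 4

4


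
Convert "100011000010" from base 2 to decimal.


Input: "100011000010" in base 2
Positional expansion:
  Digit '1' (value 1) x 2^11 = 2048
  Digit '0' (value 0) x 2^10 = 0
  Digit '0' (value 0) x 2^9 = 0
  Digit '0' (value 0) x 2^8 = 0
  Digit '1' (value 1) x 2^7 = 128
  Digit '1' (value 1) x 2^6 = 64
  Digit '0' (value 0) x 2^5 = 0
  Digit '0' (value 0) x 2^4 = 0
  Digit '0' (value 0) x 2^3 = 0
  Digit '0' (value 0) x 2^2 = 0
  Digit '1' (value 1) x 2^1 = 2
  Digit '0' (value 0) x 2^0 = 0
Sum = 2242

2242


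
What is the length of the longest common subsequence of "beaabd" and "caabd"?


LCS of "beaabd" and "caabd"
DP table:
           c    a    a    b    d
      0    0    0    0    0    0
  b   0    0    0    0    1    1
  e   0    0    0    0    1    1
  a   0    0    1    1    1    1
  a   0    0    1    2    2    2
  b   0    0    1    2    3    3
  d   0    0    1    2    3    4
LCS length = dp[6][5] = 4

4


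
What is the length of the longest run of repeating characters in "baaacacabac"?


Input: "baaacacabac"
Scanning for longest run:
  Position 1 ('a'): new char, reset run to 1
  Position 2 ('a'): continues run of 'a', length=2
  Position 3 ('a'): continues run of 'a', length=3
  Position 4 ('c'): new char, reset run to 1
  Position 5 ('a'): new char, reset run to 1
  Position 6 ('c'): new char, reset run to 1
  Position 7 ('a'): new char, reset run to 1
  Position 8 ('b'): new char, reset run to 1
  Position 9 ('a'): new char, reset run to 1
  Position 10 ('c'): new char, reset run to 1
Longest run: 'a' with length 3

3


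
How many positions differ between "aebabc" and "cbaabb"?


Comparing "aebabc" and "cbaabb" position by position:
  Position 0: 'a' vs 'c' => DIFFER
  Position 1: 'e' vs 'b' => DIFFER
  Position 2: 'b' vs 'a' => DIFFER
  Position 3: 'a' vs 'a' => same
  Position 4: 'b' vs 'b' => same
  Position 5: 'c' vs 'b' => DIFFER
Positions that differ: 4

4


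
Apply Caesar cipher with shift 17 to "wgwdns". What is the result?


Caesar cipher: shift "wgwdns" by 17
  'w' (pos 22) + 17 = pos 13 = 'n'
  'g' (pos 6) + 17 = pos 23 = 'x'
  'w' (pos 22) + 17 = pos 13 = 'n'
  'd' (pos 3) + 17 = pos 20 = 'u'
  'n' (pos 13) + 17 = pos 4 = 'e'
  's' (pos 18) + 17 = pos 9 = 'j'
Result: nxnuej

nxnuej


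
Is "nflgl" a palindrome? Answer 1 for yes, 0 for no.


Input: nflgl
Reversed: lglfn
  Compare pos 0 ('n') with pos 4 ('l'): MISMATCH
  Compare pos 1 ('f') with pos 3 ('g'): MISMATCH
Result: not a palindrome

0


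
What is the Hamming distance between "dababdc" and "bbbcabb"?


Comparing "dababdc" and "bbbcabb" position by position:
  Position 0: 'd' vs 'b' => differ
  Position 1: 'a' vs 'b' => differ
  Position 2: 'b' vs 'b' => same
  Position 3: 'a' vs 'c' => differ
  Position 4: 'b' vs 'a' => differ
  Position 5: 'd' vs 'b' => differ
  Position 6: 'c' vs 'b' => differ
Total differences (Hamming distance): 6

6


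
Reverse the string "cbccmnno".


Input: cbccmnno
Reading characters right to left:
  Position 7: 'o'
  Position 6: 'n'
  Position 5: 'n'
  Position 4: 'm'
  Position 3: 'c'
  Position 2: 'c'
  Position 1: 'b'
  Position 0: 'c'
Reversed: onnmccbc

onnmccbc


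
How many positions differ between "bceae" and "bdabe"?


Comparing "bceae" and "bdabe" position by position:
  Position 0: 'b' vs 'b' => same
  Position 1: 'c' vs 'd' => DIFFER
  Position 2: 'e' vs 'a' => DIFFER
  Position 3: 'a' vs 'b' => DIFFER
  Position 4: 'e' vs 'e' => same
Positions that differ: 3

3


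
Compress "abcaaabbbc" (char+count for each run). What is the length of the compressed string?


Input: abcaaabbbc
Runs:
  'a' x 1 => "a1"
  'b' x 1 => "b1"
  'c' x 1 => "c1"
  'a' x 3 => "a3"
  'b' x 3 => "b3"
  'c' x 1 => "c1"
Compressed: "a1b1c1a3b3c1"
Compressed length: 12

12


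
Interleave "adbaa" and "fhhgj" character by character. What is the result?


Interleaving "adbaa" and "fhhgj":
  Position 0: 'a' from first, 'f' from second => "af"
  Position 1: 'd' from first, 'h' from second => "dh"
  Position 2: 'b' from first, 'h' from second => "bh"
  Position 3: 'a' from first, 'g' from second => "ag"
  Position 4: 'a' from first, 'j' from second => "aj"
Result: afdhbhagaj

afdhbhagaj


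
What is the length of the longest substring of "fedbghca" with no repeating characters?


Input: "fedbghca"
Sliding window (track last position of each char):
  Position 0 ('f'): window [0,0] length 1 -- new best
  Position 1 ('e'): window [0,1] length 2 -- new best
  Position 2 ('d'): window [0,2] length 3 -- new best
  Position 3 ('b'): window [0,3] length 4 -- new best
  Position 4 ('g'): window [0,4] length 5 -- new best
  Position 5 ('h'): window [0,5] length 6 -- new best
  Position 6 ('c'): window [0,6] length 7 -- new best
  Position 7 ('a'): window [0,7] length 8 -- new best
Longest substring with no repeats: "fedbghca" with length 8

8


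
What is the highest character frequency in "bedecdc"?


Input: bedecdc
Character counts:
  'b': 1
  'c': 2
  'd': 2
  'e': 2
Maximum frequency: 2

2


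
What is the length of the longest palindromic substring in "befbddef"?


Input: "befbddef"
Checking substrings for palindromes:
  [4:6] "dd" (len 2) => palindrome
Longest palindromic substring: "dd" with length 2

2


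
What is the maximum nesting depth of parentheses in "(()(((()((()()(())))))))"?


Input: "(()(((()((()()(())))))))"
Tracking depth:
  Position 0 '(': depth becomes 1
  Position 1 '(': depth becomes 2
  Position 2 ')': depth becomes 1
  Position 3 '(': depth becomes 2
  Position 4 '(': depth becomes 3
  Position 5 '(': depth becomes 4
  Position 6 '(': depth becomes 5
  Position 7 ')': depth becomes 4
  Position 8 '(': depth becomes 5
  Position 9 '(': depth becomes 6
  Position 10 '(': depth becomes 7
  Position 11 ')': depth becomes 6
  Position 12 '(': depth becomes 7
  Position 13 ')': depth becomes 6
  Position 14 '(': depth becomes 7
  Position 15 '(': depth becomes 8
  Position 16 ')': depth becomes 7
  Position 17 ')': depth becomes 6
  Position 18 ')': depth becomes 5
  Position 19 ')': depth becomes 4
  Position 20 ')': depth becomes 3
  Position 21 ')': depth becomes 2
  Position 22 ')': depth becomes 1
  Position 23 ')': depth becomes 0
Maximum depth reached: 8

8


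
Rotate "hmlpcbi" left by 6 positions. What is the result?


Input: "hmlpcbi", rotate left by 6
First 6 characters: "hmlpcb"
Remaining characters: "i"
Concatenate remaining + first: "i" + "hmlpcb" = "ihmlpcb"

ihmlpcb


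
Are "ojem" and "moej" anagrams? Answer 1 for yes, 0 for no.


Strings: "ojem", "moej"
Sorted first:  ejmo
Sorted second: ejmo
Sorted forms match => anagrams

1


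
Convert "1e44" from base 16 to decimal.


Input: "1e44" in base 16
Positional expansion:
  Digit '1' (value 1) x 16^3 = 4096
  Digit 'e' (value 14) x 16^2 = 3584
  Digit '4' (value 4) x 16^1 = 64
  Digit '4' (value 4) x 16^0 = 4
Sum = 7748

7748


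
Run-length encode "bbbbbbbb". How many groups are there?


Input: bbbbbbbb
Scanning for consecutive runs:
  Group 1: 'b' x 8 (positions 0-7)
Total groups: 1

1


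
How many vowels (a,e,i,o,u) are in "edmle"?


Input: edmle
Checking each character:
  'e' at position 0: vowel (running total: 1)
  'd' at position 1: consonant
  'm' at position 2: consonant
  'l' at position 3: consonant
  'e' at position 4: vowel (running total: 2)
Total vowels: 2

2


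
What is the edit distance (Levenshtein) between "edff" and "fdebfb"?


Computing edit distance: "edff" -> "fdebfb"
DP table:
           f    d    e    b    f    b
      0    1    2    3    4    5    6
  e   1    1    2    2    3    4    5
  d   2    2    1    2    3    4    5
  f   3    2    2    2    3    3    4
  f   4    3    3    3    3    3    4
Edit distance = dp[4][6] = 4

4


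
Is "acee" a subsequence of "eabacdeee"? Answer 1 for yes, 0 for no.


Check if "acee" is a subsequence of "eabacdeee"
Greedy scan:
  Position 0 ('e'): no match needed
  Position 1 ('a'): matches sub[0] = 'a'
  Position 2 ('b'): no match needed
  Position 3 ('a'): no match needed
  Position 4 ('c'): matches sub[1] = 'c'
  Position 5 ('d'): no match needed
  Position 6 ('e'): matches sub[2] = 'e'
  Position 7 ('e'): matches sub[3] = 'e'
  Position 8 ('e'): no match needed
All 4 characters matched => is a subsequence

1


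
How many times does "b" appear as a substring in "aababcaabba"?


Searching for "b" in "aababcaabba"
Scanning each position:
  Position 0: "a" => no
  Position 1: "a" => no
  Position 2: "b" => MATCH
  Position 3: "a" => no
  Position 4: "b" => MATCH
  Position 5: "c" => no
  Position 6: "a" => no
  Position 7: "a" => no
  Position 8: "b" => MATCH
  Position 9: "b" => MATCH
  Position 10: "a" => no
Total occurrences: 4

4


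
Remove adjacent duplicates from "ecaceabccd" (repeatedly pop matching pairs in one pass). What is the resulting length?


Input: ecaceabccd
Stack-based adjacent duplicate removal:
  Read 'e': push. Stack: e
  Read 'c': push. Stack: ec
  Read 'a': push. Stack: eca
  Read 'c': push. Stack: ecac
  Read 'e': push. Stack: ecace
  Read 'a': push. Stack: ecacea
  Read 'b': push. Stack: ecaceab
  Read 'c': push. Stack: ecaceabc
  Read 'c': matches stack top 'c' => pop. Stack: ecaceab
  Read 'd': push. Stack: ecaceabd
Final stack: "ecaceabd" (length 8)

8


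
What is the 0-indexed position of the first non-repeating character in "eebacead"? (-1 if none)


Input: eebacead
Character frequencies:
  'a': 2
  'b': 1
  'c': 1
  'd': 1
  'e': 3
Scanning left to right for freq == 1:
  Position 0 ('e'): freq=3, skip
  Position 1 ('e'): freq=3, skip
  Position 2 ('b'): unique! => answer = 2

2


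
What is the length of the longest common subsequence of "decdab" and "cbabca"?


LCS of "decdab" and "cbabca"
DP table:
           c    b    a    b    c    a
      0    0    0    0    0    0    0
  d   0    0    0    0    0    0    0
  e   0    0    0    0    0    0    0
  c   0    1    1    1    1    1    1
  d   0    1    1    1    1    1    1
  a   0    1    1    2    2    2    2
  b   0    1    2    2    3    3    3
LCS length = dp[6][6] = 3

3


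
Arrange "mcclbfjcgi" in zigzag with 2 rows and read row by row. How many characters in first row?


Zigzag "mcclbfjcgi" into 2 rows:
Placing characters:
  'm' => row 0
  'c' => row 1
  'c' => row 0
  'l' => row 1
  'b' => row 0
  'f' => row 1
  'j' => row 0
  'c' => row 1
  'g' => row 0
  'i' => row 1
Rows:
  Row 0: "mcbjg"
  Row 1: "clfci"
First row length: 5

5


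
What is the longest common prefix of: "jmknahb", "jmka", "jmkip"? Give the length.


Words: jmknahb, jmka, jmkip
  Position 0: all 'j' => match
  Position 1: all 'm' => match
  Position 2: all 'k' => match
  Position 3: ('n', 'a', 'i') => mismatch, stop
LCP = "jmk" (length 3)

3


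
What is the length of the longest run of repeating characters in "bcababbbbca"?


Input: "bcababbbbca"
Scanning for longest run:
  Position 1 ('c'): new char, reset run to 1
  Position 2 ('a'): new char, reset run to 1
  Position 3 ('b'): new char, reset run to 1
  Position 4 ('a'): new char, reset run to 1
  Position 5 ('b'): new char, reset run to 1
  Position 6 ('b'): continues run of 'b', length=2
  Position 7 ('b'): continues run of 'b', length=3
  Position 8 ('b'): continues run of 'b', length=4
  Position 9 ('c'): new char, reset run to 1
  Position 10 ('a'): new char, reset run to 1
Longest run: 'b' with length 4

4


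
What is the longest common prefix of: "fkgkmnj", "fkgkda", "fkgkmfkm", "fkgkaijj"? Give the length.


Words: fkgkmnj, fkgkda, fkgkmfkm, fkgkaijj
  Position 0: all 'f' => match
  Position 1: all 'k' => match
  Position 2: all 'g' => match
  Position 3: all 'k' => match
  Position 4: ('m', 'd', 'm', 'a') => mismatch, stop
LCP = "fkgk" (length 4)

4


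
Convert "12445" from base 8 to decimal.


Input: "12445" in base 8
Positional expansion:
  Digit '1' (value 1) x 8^4 = 4096
  Digit '2' (value 2) x 8^3 = 1024
  Digit '4' (value 4) x 8^2 = 256
  Digit '4' (value 4) x 8^1 = 32
  Digit '5' (value 5) x 8^0 = 5
Sum = 5413

5413


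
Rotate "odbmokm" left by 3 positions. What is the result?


Input: "odbmokm", rotate left by 3
First 3 characters: "odb"
Remaining characters: "mokm"
Concatenate remaining + first: "mokm" + "odb" = "mokmodb"

mokmodb


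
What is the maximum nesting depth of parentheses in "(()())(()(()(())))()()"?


Input: "(()())(()(()(())))()()"
Tracking depth:
  Position 0 '(': depth becomes 1
  Position 1 '(': depth becomes 2
  Position 2 ')': depth becomes 1
  Position 3 '(': depth becomes 2
  Position 4 ')': depth becomes 1
  Position 5 ')': depth becomes 0
  Position 6 '(': depth becomes 1
  Position 7 '(': depth becomes 2
  Position 8 ')': depth becomes 1
  Position 9 '(': depth becomes 2
  Position 10 '(': depth becomes 3
  Position 11 ')': depth becomes 2
  Position 12 '(': depth becomes 3
  Position 13 '(': depth becomes 4
  Position 14 ')': depth becomes 3
  Position 15 ')': depth becomes 2
  Position 16 ')': depth becomes 1
  Position 17 ')': depth becomes 0
  Position 18 '(': depth becomes 1
  Position 19 ')': depth becomes 0
  Position 20 '(': depth becomes 1
  Position 21 ')': depth becomes 0
Maximum depth reached: 4

4


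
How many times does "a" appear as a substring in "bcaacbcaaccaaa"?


Searching for "a" in "bcaacbcaaccaaa"
Scanning each position:
  Position 0: "b" => no
  Position 1: "c" => no
  Position 2: "a" => MATCH
  Position 3: "a" => MATCH
  Position 4: "c" => no
  Position 5: "b" => no
  Position 6: "c" => no
  Position 7: "a" => MATCH
  Position 8: "a" => MATCH
  Position 9: "c" => no
  Position 10: "c" => no
  Position 11: "a" => MATCH
  Position 12: "a" => MATCH
  Position 13: "a" => MATCH
Total occurrences: 7

7


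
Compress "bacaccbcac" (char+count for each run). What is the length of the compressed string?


Input: bacaccbcac
Runs:
  'b' x 1 => "b1"
  'a' x 1 => "a1"
  'c' x 1 => "c1"
  'a' x 1 => "a1"
  'c' x 2 => "c2"
  'b' x 1 => "b1"
  'c' x 1 => "c1"
  'a' x 1 => "a1"
  'c' x 1 => "c1"
Compressed: "b1a1c1a1c2b1c1a1c1"
Compressed length: 18

18


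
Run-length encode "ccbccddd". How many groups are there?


Input: ccbccddd
Scanning for consecutive runs:
  Group 1: 'c' x 2 (positions 0-1)
  Group 2: 'b' x 1 (positions 2-2)
  Group 3: 'c' x 2 (positions 3-4)
  Group 4: 'd' x 3 (positions 5-7)
Total groups: 4

4


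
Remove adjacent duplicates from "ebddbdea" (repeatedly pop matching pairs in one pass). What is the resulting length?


Input: ebddbdea
Stack-based adjacent duplicate removal:
  Read 'e': push. Stack: e
  Read 'b': push. Stack: eb
  Read 'd': push. Stack: ebd
  Read 'd': matches stack top 'd' => pop. Stack: eb
  Read 'b': matches stack top 'b' => pop. Stack: e
  Read 'd': push. Stack: ed
  Read 'e': push. Stack: ede
  Read 'a': push. Stack: edea
Final stack: "edea" (length 4)

4


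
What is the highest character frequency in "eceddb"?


Input: eceddb
Character counts:
  'b': 1
  'c': 1
  'd': 2
  'e': 2
Maximum frequency: 2

2


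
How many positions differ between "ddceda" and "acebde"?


Comparing "ddceda" and "acebde" position by position:
  Position 0: 'd' vs 'a' => DIFFER
  Position 1: 'd' vs 'c' => DIFFER
  Position 2: 'c' vs 'e' => DIFFER
  Position 3: 'e' vs 'b' => DIFFER
  Position 4: 'd' vs 'd' => same
  Position 5: 'a' vs 'e' => DIFFER
Positions that differ: 5

5


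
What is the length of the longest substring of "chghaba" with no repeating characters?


Input: "chghaba"
Sliding window (track last position of each char):
  Position 0 ('c'): window [0,0] length 1 -- new best
  Position 1 ('h'): window [0,1] length 2 -- new best
  Position 2 ('g'): window [0,2] length 3 -- new best
  Position 3 ('h'): repeat (last at 1), move window start to 2
  Position 3 ('h'): window [2,3] length 2
  Position 4 ('a'): window [2,4] length 3
  Position 5 ('b'): window [2,5] length 4 -- new best
  Position 6 ('a'): repeat (last at 4), move window start to 5
  Position 6 ('a'): window [5,6] length 2
Longest substring with no repeats: "ghab" with length 4

4
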